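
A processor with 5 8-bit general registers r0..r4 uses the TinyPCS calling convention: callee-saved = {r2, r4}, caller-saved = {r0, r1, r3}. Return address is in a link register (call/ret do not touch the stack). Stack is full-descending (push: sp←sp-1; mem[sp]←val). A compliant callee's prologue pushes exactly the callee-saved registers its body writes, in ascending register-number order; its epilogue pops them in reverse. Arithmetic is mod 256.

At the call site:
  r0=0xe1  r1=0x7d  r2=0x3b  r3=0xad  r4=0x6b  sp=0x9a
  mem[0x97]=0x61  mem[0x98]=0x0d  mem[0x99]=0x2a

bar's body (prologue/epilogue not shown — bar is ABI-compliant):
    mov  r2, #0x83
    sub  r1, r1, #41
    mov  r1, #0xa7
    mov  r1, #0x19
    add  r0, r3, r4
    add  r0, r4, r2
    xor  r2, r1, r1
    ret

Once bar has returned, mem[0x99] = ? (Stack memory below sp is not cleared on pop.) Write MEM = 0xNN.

prologue: push r2 → mem[0x99]=0x3b, sp=0x99
body[0] mov  r2, #0x83 → r2=0x83
body[1] sub  r1, r1, #41 → r1=0x54
body[2] mov  r1, #0xa7 → r1=0xa7
body[3] mov  r1, #0x19 → r1=0x19
body[4] add  r0, r3, r4 → r0=0x18
body[5] add  r0, r4, r2 → r0=0xee
body[6] xor  r2, r1, r1 → r2=0x00
epilogue: pop r2=0x3b, sp=0x9a
prologue pushed ['r2'] at ['0x99']

MEM = 0x3b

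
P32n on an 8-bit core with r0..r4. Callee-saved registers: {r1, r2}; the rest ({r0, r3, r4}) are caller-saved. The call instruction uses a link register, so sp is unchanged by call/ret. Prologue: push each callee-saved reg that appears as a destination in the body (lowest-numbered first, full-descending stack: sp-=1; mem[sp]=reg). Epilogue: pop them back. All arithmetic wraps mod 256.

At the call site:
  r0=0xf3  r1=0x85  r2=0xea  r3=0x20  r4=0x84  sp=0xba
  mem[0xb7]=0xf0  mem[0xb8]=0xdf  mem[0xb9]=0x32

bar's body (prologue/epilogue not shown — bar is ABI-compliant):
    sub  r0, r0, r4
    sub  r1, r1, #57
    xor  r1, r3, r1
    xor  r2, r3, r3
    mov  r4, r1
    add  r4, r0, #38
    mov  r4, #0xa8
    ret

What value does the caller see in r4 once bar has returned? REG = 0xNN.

REG = 0xa8

prologue: push r1 -> mem[0xb9]=0x85, sp=0xb9
prologue: push r2 -> mem[0xb8]=0xea, sp=0xb8
body[0] sub  r0, r0, r4 -> r0=0x6f
body[1] sub  r1, r1, #57 -> r1=0x4c
body[2] xor  r1, r3, r1 -> r1=0x6c
body[3] xor  r2, r3, r3 -> r2=0x00
body[4] mov  r4, r1 -> r4=0x6c
body[5] add  r4, r0, #38 -> r4=0x95
body[6] mov  r4, #0xa8 -> r4=0xa8
epilogue: pop r2=0xea, sp=0xb9
epilogue: pop r1=0x85, sp=0xba
r4 is caller-saved -> body value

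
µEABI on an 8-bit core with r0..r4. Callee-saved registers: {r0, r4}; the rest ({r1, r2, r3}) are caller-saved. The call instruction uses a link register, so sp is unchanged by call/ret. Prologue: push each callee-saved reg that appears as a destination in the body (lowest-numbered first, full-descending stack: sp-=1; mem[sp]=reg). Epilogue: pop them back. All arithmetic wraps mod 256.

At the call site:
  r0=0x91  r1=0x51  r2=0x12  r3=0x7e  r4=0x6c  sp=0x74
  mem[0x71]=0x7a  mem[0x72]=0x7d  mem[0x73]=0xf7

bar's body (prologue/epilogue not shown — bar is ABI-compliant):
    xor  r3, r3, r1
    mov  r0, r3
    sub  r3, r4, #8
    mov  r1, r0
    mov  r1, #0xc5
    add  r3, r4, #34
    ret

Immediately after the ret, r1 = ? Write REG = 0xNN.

REG = 0xc5

prologue: push r0 → mem[0x73]=0x91, sp=0x73
body[0] xor  r3, r3, r1 → r3=0x2f
body[1] mov  r0, r3 → r0=0x2f
body[2] sub  r3, r4, #8 → r3=0x64
body[3] mov  r1, r0 → r1=0x2f
body[4] mov  r1, #0xc5 → r1=0xc5
body[5] add  r3, r4, #34 → r3=0x8e
epilogue: pop r0=0x91, sp=0x74
r1 is caller-saved → body value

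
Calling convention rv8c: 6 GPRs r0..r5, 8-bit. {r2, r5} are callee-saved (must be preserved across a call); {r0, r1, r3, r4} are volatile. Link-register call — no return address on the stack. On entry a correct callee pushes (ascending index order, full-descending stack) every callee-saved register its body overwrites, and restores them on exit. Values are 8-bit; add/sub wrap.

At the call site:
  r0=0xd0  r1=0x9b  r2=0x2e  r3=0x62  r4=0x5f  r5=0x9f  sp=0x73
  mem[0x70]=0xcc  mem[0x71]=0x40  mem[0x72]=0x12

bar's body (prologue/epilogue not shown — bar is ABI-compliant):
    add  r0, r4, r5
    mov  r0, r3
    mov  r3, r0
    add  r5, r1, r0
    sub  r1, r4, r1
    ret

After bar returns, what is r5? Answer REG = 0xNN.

REG = 0x9f

prologue: push r5 → mem[0x72]=0x9f, sp=0x72
body[0] add  r0, r4, r5 → r0=0xfe
body[1] mov  r0, r3 → r0=0x62
body[2] mov  r3, r0 → r3=0x62
body[3] add  r5, r1, r0 → r5=0xfd
body[4] sub  r1, r4, r1 → r1=0xc4
epilogue: pop r5=0x9f, sp=0x73
r5 is callee-saved → restored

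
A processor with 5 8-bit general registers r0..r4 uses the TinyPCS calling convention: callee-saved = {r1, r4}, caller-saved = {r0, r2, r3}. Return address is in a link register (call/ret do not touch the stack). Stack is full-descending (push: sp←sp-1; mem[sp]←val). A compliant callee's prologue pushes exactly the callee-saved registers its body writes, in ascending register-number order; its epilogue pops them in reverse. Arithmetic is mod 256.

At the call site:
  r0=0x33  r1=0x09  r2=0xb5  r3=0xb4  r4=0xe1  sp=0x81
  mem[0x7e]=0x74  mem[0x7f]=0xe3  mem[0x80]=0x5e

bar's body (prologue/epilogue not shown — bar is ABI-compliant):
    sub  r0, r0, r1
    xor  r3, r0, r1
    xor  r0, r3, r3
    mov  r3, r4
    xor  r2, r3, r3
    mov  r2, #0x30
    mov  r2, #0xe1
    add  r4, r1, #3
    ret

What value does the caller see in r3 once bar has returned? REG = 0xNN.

REG = 0xe1

prologue: push r4 -> mem[0x80]=0xe1, sp=0x80
body[0] sub  r0, r0, r1 -> r0=0x2a
body[1] xor  r3, r0, r1 -> r3=0x23
body[2] xor  r0, r3, r3 -> r0=0x00
body[3] mov  r3, r4 -> r3=0xe1
body[4] xor  r2, r3, r3 -> r2=0x00
body[5] mov  r2, #0x30 -> r2=0x30
body[6] mov  r2, #0xe1 -> r2=0xe1
body[7] add  r4, r1, #3 -> r4=0x0c
epilogue: pop r4=0xe1, sp=0x81
r3 is caller-saved -> body value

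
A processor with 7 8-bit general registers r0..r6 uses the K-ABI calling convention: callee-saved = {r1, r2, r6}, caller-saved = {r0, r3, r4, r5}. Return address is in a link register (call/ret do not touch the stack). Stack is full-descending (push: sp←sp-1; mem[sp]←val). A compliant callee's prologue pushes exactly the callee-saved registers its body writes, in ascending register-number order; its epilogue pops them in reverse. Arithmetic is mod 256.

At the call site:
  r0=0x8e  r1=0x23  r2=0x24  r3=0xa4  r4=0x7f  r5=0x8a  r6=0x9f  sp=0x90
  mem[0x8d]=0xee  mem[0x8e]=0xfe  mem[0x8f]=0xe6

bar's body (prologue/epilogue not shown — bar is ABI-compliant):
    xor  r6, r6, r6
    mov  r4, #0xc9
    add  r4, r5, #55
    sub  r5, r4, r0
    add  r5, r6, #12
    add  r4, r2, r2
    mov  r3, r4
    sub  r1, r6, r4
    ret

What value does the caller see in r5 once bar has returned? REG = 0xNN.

prologue: push r1 -> mem[0x8f]=0x23, sp=0x8f
prologue: push r6 -> mem[0x8e]=0x9f, sp=0x8e
body[0] xor  r6, r6, r6 -> r6=0x00
body[1] mov  r4, #0xc9 -> r4=0xc9
body[2] add  r4, r5, #55 -> r4=0xc1
body[3] sub  r5, r4, r0 -> r5=0x33
body[4] add  r5, r6, #12 -> r5=0x0c
body[5] add  r4, r2, r2 -> r4=0x48
body[6] mov  r3, r4 -> r3=0x48
body[7] sub  r1, r6, r4 -> r1=0xb8
epilogue: pop r6=0x9f, sp=0x8f
epilogue: pop r1=0x23, sp=0x90
r5 is caller-saved -> body value

REG = 0x0c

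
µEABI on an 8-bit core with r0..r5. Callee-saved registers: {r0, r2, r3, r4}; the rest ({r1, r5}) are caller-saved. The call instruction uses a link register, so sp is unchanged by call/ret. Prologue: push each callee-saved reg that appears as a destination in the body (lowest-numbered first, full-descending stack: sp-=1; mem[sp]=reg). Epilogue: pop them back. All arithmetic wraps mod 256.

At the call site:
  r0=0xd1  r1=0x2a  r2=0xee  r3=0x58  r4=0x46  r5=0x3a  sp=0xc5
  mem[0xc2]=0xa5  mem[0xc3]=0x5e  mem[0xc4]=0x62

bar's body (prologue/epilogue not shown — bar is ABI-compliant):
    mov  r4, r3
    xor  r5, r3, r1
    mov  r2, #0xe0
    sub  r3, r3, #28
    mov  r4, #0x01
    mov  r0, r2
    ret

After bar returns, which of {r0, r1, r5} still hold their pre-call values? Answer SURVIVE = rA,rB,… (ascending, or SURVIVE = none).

SURVIVE = r0,r1

prologue: push r0 -> mem[0xc4]=0xd1, sp=0xc4
prologue: push r2 -> mem[0xc3]=0xee, sp=0xc3
prologue: push r3 -> mem[0xc2]=0x58, sp=0xc2
prologue: push r4 -> mem[0xc1]=0x46, sp=0xc1
body[0] mov  r4, r3 -> r4=0x58
body[1] xor  r5, r3, r1 -> r5=0x72
body[2] mov  r2, #0xe0 -> r2=0xe0
body[3] sub  r3, r3, #28 -> r3=0x3c
body[4] mov  r4, #0x01 -> r4=0x01
body[5] mov  r0, r2 -> r0=0xe0
epilogue: pop r4=0x46, sp=0xc2
epilogue: pop r3=0x58, sp=0xc3
epilogue: pop r2=0xee, sp=0xc4
epilogue: pop r0=0xd1, sp=0xc5
r0: callee-saved, written=True
r1: caller-saved, written=False
r5: caller-saved, written=True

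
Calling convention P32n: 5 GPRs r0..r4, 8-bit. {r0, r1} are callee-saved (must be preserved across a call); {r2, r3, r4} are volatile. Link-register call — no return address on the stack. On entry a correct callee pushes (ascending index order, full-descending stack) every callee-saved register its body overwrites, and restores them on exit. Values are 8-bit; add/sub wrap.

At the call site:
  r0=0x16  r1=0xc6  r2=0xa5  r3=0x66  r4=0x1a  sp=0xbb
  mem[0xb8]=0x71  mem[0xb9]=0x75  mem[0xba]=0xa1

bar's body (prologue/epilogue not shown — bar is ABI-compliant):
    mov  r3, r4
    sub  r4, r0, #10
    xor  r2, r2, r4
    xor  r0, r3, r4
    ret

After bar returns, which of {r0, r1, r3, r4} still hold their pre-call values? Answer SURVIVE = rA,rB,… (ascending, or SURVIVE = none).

prologue: push r0 → mem[0xba]=0x16, sp=0xba
body[0] mov  r3, r4 → r3=0x1a
body[1] sub  r4, r0, #10 → r4=0x0c
body[2] xor  r2, r2, r4 → r2=0xa9
body[3] xor  r0, r3, r4 → r0=0x16
epilogue: pop r0=0x16, sp=0xbb
r0: callee-saved, written=True
r1: callee-saved, written=False
r3: caller-saved, written=True
r4: caller-saved, written=True

SURVIVE = r0,r1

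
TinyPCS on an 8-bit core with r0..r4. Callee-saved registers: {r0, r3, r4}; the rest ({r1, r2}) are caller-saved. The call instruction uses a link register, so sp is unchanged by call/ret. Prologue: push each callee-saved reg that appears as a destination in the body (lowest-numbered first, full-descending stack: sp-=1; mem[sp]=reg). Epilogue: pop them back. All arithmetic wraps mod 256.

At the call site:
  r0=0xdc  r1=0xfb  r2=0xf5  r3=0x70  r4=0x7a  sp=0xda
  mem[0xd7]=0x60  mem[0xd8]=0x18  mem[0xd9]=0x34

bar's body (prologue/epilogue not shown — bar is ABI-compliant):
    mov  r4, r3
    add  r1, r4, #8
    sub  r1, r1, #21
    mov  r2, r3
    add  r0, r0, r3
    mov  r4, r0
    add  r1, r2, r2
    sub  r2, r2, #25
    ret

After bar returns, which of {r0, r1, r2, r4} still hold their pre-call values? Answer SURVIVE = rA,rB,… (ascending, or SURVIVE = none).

SURVIVE = r0,r4

prologue: push r0 -> mem[0xd9]=0xdc, sp=0xd9
prologue: push r4 -> mem[0xd8]=0x7a, sp=0xd8
body[0] mov  r4, r3 -> r4=0x70
body[1] add  r1, r4, #8 -> r1=0x78
body[2] sub  r1, r1, #21 -> r1=0x63
body[3] mov  r2, r3 -> r2=0x70
body[4] add  r0, r0, r3 -> r0=0x4c
body[5] mov  r4, r0 -> r4=0x4c
body[6] add  r1, r2, r2 -> r1=0xe0
body[7] sub  r2, r2, #25 -> r2=0x57
epilogue: pop r4=0x7a, sp=0xd9
epilogue: pop r0=0xdc, sp=0xda
r0: callee-saved, written=True
r1: caller-saved, written=True
r2: caller-saved, written=True
r4: callee-saved, written=True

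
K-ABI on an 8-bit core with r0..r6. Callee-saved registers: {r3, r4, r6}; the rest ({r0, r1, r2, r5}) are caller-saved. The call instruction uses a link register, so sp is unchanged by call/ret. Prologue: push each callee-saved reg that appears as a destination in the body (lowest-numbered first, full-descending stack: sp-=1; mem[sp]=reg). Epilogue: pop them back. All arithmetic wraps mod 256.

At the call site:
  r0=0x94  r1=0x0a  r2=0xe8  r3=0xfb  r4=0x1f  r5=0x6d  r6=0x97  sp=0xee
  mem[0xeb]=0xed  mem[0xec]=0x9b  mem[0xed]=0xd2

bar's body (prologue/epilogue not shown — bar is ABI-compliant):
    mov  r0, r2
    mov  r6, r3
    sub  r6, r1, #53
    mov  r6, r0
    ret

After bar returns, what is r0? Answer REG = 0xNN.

REG = 0xe8

prologue: push r6 -> mem[0xed]=0x97, sp=0xed
body[0] mov  r0, r2 -> r0=0xe8
body[1] mov  r6, r3 -> r6=0xfb
body[2] sub  r6, r1, #53 -> r6=0xd5
body[3] mov  r6, r0 -> r6=0xe8
epilogue: pop r6=0x97, sp=0xee
r0 is caller-saved -> body value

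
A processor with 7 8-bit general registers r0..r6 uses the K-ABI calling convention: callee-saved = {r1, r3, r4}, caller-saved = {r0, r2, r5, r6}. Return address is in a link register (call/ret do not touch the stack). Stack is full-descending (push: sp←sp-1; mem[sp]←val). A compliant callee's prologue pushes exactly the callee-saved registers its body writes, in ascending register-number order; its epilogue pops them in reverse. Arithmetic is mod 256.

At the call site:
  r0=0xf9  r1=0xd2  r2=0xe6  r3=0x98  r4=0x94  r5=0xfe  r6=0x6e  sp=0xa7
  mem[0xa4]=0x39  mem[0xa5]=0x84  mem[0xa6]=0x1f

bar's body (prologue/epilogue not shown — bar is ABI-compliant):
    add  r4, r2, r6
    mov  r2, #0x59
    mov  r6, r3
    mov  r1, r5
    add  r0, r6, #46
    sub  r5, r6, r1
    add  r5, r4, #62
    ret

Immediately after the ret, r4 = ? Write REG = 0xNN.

prologue: push r1 -> mem[0xa6]=0xd2, sp=0xa6
prologue: push r4 -> mem[0xa5]=0x94, sp=0xa5
body[0] add  r4, r2, r6 -> r4=0x54
body[1] mov  r2, #0x59 -> r2=0x59
body[2] mov  r6, r3 -> r6=0x98
body[3] mov  r1, r5 -> r1=0xfe
body[4] add  r0, r6, #46 -> r0=0xc6
body[5] sub  r5, r6, r1 -> r5=0x9a
body[6] add  r5, r4, #62 -> r5=0x92
epilogue: pop r4=0x94, sp=0xa6
epilogue: pop r1=0xd2, sp=0xa7
r4 is callee-saved -> restored

REG = 0x94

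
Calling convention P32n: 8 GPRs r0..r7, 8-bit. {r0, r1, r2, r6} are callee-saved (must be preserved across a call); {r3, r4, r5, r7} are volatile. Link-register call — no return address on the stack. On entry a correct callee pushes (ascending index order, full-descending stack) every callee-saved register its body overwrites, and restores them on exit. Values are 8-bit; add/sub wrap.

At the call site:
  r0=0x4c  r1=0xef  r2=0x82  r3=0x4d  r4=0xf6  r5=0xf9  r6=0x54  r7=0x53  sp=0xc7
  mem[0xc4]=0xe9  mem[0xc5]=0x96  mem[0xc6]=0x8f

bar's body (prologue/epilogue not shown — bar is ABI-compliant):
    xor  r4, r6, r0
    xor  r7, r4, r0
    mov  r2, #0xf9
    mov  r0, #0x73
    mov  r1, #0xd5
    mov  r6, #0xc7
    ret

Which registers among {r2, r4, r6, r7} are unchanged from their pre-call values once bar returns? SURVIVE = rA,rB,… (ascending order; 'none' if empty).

prologue: push r0 -> mem[0xc6]=0x4c, sp=0xc6
prologue: push r1 -> mem[0xc5]=0xef, sp=0xc5
prologue: push r2 -> mem[0xc4]=0x82, sp=0xc4
prologue: push r6 -> mem[0xc3]=0x54, sp=0xc3
body[0] xor  r4, r6, r0 -> r4=0x18
body[1] xor  r7, r4, r0 -> r7=0x54
body[2] mov  r2, #0xf9 -> r2=0xf9
body[3] mov  r0, #0x73 -> r0=0x73
body[4] mov  r1, #0xd5 -> r1=0xd5
body[5] mov  r6, #0xc7 -> r6=0xc7
epilogue: pop r6=0x54, sp=0xc4
epilogue: pop r2=0x82, sp=0xc5
epilogue: pop r1=0xef, sp=0xc6
epilogue: pop r0=0x4c, sp=0xc7
r2: callee-saved, written=True
r4: caller-saved, written=True
r6: callee-saved, written=True
r7: caller-saved, written=True

SURVIVE = r2,r6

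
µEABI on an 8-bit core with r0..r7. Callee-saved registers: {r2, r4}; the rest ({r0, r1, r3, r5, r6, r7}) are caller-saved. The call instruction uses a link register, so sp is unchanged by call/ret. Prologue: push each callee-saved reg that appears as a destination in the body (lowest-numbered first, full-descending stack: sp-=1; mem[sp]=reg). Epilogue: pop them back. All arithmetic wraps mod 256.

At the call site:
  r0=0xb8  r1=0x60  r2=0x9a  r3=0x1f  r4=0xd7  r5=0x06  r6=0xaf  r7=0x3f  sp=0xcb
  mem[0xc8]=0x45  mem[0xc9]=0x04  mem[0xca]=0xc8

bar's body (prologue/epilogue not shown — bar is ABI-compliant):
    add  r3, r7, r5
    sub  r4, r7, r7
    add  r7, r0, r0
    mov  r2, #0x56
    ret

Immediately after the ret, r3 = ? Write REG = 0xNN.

REG = 0x45

prologue: push r2 -> mem[0xca]=0x9a, sp=0xca
prologue: push r4 -> mem[0xc9]=0xd7, sp=0xc9
body[0] add  r3, r7, r5 -> r3=0x45
body[1] sub  r4, r7, r7 -> r4=0x00
body[2] add  r7, r0, r0 -> r7=0x70
body[3] mov  r2, #0x56 -> r2=0x56
epilogue: pop r4=0xd7, sp=0xca
epilogue: pop r2=0x9a, sp=0xcb
r3 is caller-saved -> body value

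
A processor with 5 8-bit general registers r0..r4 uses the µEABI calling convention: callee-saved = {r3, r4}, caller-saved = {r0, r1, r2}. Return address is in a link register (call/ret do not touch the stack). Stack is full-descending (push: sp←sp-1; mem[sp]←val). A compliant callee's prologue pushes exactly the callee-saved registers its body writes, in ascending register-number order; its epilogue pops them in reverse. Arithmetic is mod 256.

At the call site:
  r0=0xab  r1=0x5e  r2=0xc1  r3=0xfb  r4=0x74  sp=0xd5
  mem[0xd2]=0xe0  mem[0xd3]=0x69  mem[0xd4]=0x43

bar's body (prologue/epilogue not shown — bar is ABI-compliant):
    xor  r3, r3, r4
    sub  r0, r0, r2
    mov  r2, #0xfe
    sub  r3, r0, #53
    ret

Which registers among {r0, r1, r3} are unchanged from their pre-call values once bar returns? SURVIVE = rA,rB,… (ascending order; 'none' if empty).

prologue: push r3 -> mem[0xd4]=0xfb, sp=0xd4
body[0] xor  r3, r3, r4 -> r3=0x8f
body[1] sub  r0, r0, r2 -> r0=0xea
body[2] mov  r2, #0xfe -> r2=0xfe
body[3] sub  r3, r0, #53 -> r3=0xb5
epilogue: pop r3=0xfb, sp=0xd5
r0: caller-saved, written=True
r1: caller-saved, written=False
r3: callee-saved, written=True

SURVIVE = r1,r3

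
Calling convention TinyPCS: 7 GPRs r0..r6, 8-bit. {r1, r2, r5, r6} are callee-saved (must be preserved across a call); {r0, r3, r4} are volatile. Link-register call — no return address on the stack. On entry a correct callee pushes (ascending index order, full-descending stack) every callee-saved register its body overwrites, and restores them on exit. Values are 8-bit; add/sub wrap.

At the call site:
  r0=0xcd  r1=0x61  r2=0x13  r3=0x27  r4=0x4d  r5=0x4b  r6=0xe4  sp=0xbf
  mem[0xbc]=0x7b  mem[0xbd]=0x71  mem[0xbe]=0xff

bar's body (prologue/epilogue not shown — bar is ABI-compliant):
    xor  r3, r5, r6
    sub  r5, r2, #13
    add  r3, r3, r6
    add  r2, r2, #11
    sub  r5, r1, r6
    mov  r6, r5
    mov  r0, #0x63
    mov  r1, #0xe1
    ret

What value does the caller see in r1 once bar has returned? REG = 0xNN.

REG = 0x61

prologue: push r1 -> mem[0xbe]=0x61, sp=0xbe
prologue: push r2 -> mem[0xbd]=0x13, sp=0xbd
prologue: push r5 -> mem[0xbc]=0x4b, sp=0xbc
prologue: push r6 -> mem[0xbb]=0xe4, sp=0xbb
body[0] xor  r3, r5, r6 -> r3=0xaf
body[1] sub  r5, r2, #13 -> r5=0x06
body[2] add  r3, r3, r6 -> r3=0x93
body[3] add  r2, r2, #11 -> r2=0x1e
body[4] sub  r5, r1, r6 -> r5=0x7d
body[5] mov  r6, r5 -> r6=0x7d
body[6] mov  r0, #0x63 -> r0=0x63
body[7] mov  r1, #0xe1 -> r1=0xe1
epilogue: pop r6=0xe4, sp=0xbc
epilogue: pop r5=0x4b, sp=0xbd
epilogue: pop r2=0x13, sp=0xbe
epilogue: pop r1=0x61, sp=0xbf
r1 is callee-saved -> restored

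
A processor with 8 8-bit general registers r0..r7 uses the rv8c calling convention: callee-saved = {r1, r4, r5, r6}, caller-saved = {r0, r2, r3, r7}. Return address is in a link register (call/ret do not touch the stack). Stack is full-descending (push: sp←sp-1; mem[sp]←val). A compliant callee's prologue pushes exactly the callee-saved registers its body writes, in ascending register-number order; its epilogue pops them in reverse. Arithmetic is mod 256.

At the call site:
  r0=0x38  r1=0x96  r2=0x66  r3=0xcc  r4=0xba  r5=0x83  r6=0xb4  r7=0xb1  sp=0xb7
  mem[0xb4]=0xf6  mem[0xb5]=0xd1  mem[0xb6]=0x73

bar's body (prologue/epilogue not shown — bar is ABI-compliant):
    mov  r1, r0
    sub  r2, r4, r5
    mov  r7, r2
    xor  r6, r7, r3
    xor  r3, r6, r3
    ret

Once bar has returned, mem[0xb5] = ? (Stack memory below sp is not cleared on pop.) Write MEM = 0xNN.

MEM = 0xb4

prologue: push r1 → mem[0xb6]=0x96, sp=0xb6
prologue: push r6 → mem[0xb5]=0xb4, sp=0xb5
body[0] mov  r1, r0 → r1=0x38
body[1] sub  r2, r4, r5 → r2=0x37
body[2] mov  r7, r2 → r7=0x37
body[3] xor  r6, r7, r3 → r6=0xfb
body[4] xor  r3, r6, r3 → r3=0x37
epilogue: pop r6=0xb4, sp=0xb6
epilogue: pop r1=0x96, sp=0xb7
prologue pushed ['r1', 'r6'] at ['0xb6', '0xb5']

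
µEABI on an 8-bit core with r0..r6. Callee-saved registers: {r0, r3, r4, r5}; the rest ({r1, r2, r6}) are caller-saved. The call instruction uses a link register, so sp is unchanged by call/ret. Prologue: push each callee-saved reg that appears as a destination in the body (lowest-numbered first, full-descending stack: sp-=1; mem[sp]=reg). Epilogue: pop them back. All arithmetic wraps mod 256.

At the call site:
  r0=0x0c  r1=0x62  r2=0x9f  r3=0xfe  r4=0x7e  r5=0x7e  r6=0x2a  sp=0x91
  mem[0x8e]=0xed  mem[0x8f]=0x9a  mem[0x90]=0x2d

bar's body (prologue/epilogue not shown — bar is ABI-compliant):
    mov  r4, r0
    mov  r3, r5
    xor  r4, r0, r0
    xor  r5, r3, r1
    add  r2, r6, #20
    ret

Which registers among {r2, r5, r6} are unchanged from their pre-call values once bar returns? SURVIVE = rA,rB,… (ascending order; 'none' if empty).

SURVIVE = r5,r6

prologue: push r3 → mem[0x90]=0xfe, sp=0x90
prologue: push r4 → mem[0x8f]=0x7e, sp=0x8f
prologue: push r5 → mem[0x8e]=0x7e, sp=0x8e
body[0] mov  r4, r0 → r4=0x0c
body[1] mov  r3, r5 → r3=0x7e
body[2] xor  r4, r0, r0 → r4=0x00
body[3] xor  r5, r3, r1 → r5=0x1c
body[4] add  r2, r6, #20 → r2=0x3e
epilogue: pop r5=0x7e, sp=0x8f
epilogue: pop r4=0x7e, sp=0x90
epilogue: pop r3=0xfe, sp=0x91
r2: caller-saved, written=True
r5: callee-saved, written=True
r6: caller-saved, written=False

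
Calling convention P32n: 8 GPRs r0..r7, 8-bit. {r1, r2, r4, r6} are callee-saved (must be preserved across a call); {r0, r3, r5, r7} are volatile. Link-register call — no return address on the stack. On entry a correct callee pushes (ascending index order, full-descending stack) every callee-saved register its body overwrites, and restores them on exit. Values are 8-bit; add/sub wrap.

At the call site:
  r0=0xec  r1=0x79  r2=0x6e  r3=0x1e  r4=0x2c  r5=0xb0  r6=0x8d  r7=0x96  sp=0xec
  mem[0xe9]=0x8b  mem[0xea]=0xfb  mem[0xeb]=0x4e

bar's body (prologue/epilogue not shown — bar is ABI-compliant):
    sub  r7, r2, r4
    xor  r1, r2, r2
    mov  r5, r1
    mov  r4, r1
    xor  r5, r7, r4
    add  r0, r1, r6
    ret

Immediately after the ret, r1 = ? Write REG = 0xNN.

REG = 0x79

prologue: push r1 -> mem[0xeb]=0x79, sp=0xeb
prologue: push r4 -> mem[0xea]=0x2c, sp=0xea
body[0] sub  r7, r2, r4 -> r7=0x42
body[1] xor  r1, r2, r2 -> r1=0x00
body[2] mov  r5, r1 -> r5=0x00
body[3] mov  r4, r1 -> r4=0x00
body[4] xor  r5, r7, r4 -> r5=0x42
body[5] add  r0, r1, r6 -> r0=0x8d
epilogue: pop r4=0x2c, sp=0xeb
epilogue: pop r1=0x79, sp=0xec
r1 is callee-saved -> restored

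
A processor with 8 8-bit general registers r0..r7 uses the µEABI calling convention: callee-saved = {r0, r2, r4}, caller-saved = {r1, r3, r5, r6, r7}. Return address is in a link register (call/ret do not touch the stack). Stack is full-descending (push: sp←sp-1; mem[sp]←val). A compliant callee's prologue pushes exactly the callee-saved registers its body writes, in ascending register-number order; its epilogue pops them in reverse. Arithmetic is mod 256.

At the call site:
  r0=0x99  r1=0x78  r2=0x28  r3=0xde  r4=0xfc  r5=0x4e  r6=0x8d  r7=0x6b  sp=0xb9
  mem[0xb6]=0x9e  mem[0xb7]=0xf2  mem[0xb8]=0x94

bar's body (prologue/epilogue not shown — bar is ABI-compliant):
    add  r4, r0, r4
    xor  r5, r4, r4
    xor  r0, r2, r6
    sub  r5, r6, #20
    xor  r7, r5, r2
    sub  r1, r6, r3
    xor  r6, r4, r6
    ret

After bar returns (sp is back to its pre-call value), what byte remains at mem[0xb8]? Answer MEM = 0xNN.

MEM = 0x99

prologue: push r0 → mem[0xb8]=0x99, sp=0xb8
prologue: push r4 → mem[0xb7]=0xfc, sp=0xb7
body[0] add  r4, r0, r4 → r4=0x95
body[1] xor  r5, r4, r4 → r5=0x00
body[2] xor  r0, r2, r6 → r0=0xa5
body[3] sub  r5, r6, #20 → r5=0x79
body[4] xor  r7, r5, r2 → r7=0x51
body[5] sub  r1, r6, r3 → r1=0xaf
body[6] xor  r6, r4, r6 → r6=0x18
epilogue: pop r4=0xfc, sp=0xb8
epilogue: pop r0=0x99, sp=0xb9
prologue pushed ['r0', 'r4'] at ['0xb8', '0xb7']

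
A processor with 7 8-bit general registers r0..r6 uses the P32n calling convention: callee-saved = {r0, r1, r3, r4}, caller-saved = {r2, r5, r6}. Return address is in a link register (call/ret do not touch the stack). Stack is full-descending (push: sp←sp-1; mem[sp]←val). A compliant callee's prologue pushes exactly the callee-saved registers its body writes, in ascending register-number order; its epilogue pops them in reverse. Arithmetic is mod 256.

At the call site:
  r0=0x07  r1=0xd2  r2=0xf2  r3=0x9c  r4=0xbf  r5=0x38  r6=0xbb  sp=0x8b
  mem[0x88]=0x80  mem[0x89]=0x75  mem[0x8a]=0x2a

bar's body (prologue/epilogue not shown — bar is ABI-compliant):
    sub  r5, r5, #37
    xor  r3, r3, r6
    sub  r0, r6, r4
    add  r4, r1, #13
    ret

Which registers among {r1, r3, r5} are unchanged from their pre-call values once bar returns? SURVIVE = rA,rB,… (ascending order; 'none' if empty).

SURVIVE = r1,r3

prologue: push r0 -> mem[0x8a]=0x07, sp=0x8a
prologue: push r3 -> mem[0x89]=0x9c, sp=0x89
prologue: push r4 -> mem[0x88]=0xbf, sp=0x88
body[0] sub  r5, r5, #37 -> r5=0x13
body[1] xor  r3, r3, r6 -> r3=0x27
body[2] sub  r0, r6, r4 -> r0=0xfc
body[3] add  r4, r1, #13 -> r4=0xdf
epilogue: pop r4=0xbf, sp=0x89
epilogue: pop r3=0x9c, sp=0x8a
epilogue: pop r0=0x07, sp=0x8b
r1: callee-saved, written=False
r3: callee-saved, written=True
r5: caller-saved, written=True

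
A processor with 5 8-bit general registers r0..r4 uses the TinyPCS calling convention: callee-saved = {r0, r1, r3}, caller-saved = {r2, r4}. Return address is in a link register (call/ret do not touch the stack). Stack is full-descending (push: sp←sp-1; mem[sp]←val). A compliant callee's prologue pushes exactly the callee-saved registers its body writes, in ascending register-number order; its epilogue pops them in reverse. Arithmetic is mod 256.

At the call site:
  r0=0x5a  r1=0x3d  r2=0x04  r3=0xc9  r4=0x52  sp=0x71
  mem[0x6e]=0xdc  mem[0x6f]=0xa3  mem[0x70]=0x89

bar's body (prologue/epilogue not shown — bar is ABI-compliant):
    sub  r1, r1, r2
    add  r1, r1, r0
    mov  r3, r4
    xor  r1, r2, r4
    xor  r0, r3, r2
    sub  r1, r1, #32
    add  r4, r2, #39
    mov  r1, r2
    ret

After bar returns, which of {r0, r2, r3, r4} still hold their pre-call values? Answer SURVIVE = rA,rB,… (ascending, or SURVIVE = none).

prologue: push r0 → mem[0x70]=0x5a, sp=0x70
prologue: push r1 → mem[0x6f]=0x3d, sp=0x6f
prologue: push r3 → mem[0x6e]=0xc9, sp=0x6e
body[0] sub  r1, r1, r2 → r1=0x39
body[1] add  r1, r1, r0 → r1=0x93
body[2] mov  r3, r4 → r3=0x52
body[3] xor  r1, r2, r4 → r1=0x56
body[4] xor  r0, r3, r2 → r0=0x56
body[5] sub  r1, r1, #32 → r1=0x36
body[6] add  r4, r2, #39 → r4=0x2b
body[7] mov  r1, r2 → r1=0x04
epilogue: pop r3=0xc9, sp=0x6f
epilogue: pop r1=0x3d, sp=0x70
epilogue: pop r0=0x5a, sp=0x71
r0: callee-saved, written=True
r2: caller-saved, written=False
r3: callee-saved, written=True
r4: caller-saved, written=True

SURVIVE = r0,r2,r3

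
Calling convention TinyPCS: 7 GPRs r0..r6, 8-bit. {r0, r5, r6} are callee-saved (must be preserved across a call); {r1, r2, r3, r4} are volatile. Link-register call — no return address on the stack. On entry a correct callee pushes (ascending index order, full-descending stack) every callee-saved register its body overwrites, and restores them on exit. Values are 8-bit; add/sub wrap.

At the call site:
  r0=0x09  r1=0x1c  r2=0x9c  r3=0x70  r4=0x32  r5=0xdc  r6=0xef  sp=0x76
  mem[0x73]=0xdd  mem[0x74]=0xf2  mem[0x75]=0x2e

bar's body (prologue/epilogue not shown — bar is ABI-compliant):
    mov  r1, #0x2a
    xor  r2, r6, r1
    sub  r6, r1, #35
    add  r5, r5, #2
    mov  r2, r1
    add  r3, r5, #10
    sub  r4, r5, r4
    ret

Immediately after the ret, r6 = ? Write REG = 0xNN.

REG = 0xef

prologue: push r5 → mem[0x75]=0xdc, sp=0x75
prologue: push r6 → mem[0x74]=0xef, sp=0x74
body[0] mov  r1, #0x2a → r1=0x2a
body[1] xor  r2, r6, r1 → r2=0xc5
body[2] sub  r6, r1, #35 → r6=0x07
body[3] add  r5, r5, #2 → r5=0xde
body[4] mov  r2, r1 → r2=0x2a
body[5] add  r3, r5, #10 → r3=0xe8
body[6] sub  r4, r5, r4 → r4=0xac
epilogue: pop r6=0xef, sp=0x75
epilogue: pop r5=0xdc, sp=0x76
r6 is callee-saved → restored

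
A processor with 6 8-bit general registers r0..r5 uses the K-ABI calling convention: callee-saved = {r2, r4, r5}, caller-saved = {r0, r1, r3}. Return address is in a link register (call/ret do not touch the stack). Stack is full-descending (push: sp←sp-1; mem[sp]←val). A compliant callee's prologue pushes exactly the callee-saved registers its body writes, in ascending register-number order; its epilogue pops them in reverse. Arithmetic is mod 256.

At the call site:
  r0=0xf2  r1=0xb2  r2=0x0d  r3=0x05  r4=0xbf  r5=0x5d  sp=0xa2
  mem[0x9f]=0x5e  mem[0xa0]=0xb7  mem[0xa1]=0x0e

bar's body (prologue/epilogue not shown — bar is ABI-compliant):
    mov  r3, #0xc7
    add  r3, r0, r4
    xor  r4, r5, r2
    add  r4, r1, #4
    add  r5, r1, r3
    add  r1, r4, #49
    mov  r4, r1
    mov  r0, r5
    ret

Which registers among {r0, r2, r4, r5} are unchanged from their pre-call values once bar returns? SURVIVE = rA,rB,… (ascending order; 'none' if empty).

SURVIVE = r2,r4,r5

prologue: push r4 -> mem[0xa1]=0xbf, sp=0xa1
prologue: push r5 -> mem[0xa0]=0x5d, sp=0xa0
body[0] mov  r3, #0xc7 -> r3=0xc7
body[1] add  r3, r0, r4 -> r3=0xb1
body[2] xor  r4, r5, r2 -> r4=0x50
body[3] add  r4, r1, #4 -> r4=0xb6
body[4] add  r5, r1, r3 -> r5=0x63
body[5] add  r1, r4, #49 -> r1=0xe7
body[6] mov  r4, r1 -> r4=0xe7
body[7] mov  r0, r5 -> r0=0x63
epilogue: pop r5=0x5d, sp=0xa1
epilogue: pop r4=0xbf, sp=0xa2
r0: caller-saved, written=True
r2: callee-saved, written=False
r4: callee-saved, written=True
r5: callee-saved, written=True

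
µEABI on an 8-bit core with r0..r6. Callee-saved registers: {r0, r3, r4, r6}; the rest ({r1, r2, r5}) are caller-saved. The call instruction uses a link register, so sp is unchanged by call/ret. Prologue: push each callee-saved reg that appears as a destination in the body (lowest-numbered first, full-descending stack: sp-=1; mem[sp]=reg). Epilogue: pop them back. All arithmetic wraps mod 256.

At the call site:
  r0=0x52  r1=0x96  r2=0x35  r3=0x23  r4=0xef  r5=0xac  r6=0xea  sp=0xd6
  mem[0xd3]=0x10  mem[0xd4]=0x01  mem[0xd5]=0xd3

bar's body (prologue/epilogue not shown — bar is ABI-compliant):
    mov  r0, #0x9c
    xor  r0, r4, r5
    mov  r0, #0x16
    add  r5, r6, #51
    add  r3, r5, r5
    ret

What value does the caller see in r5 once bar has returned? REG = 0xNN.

prologue: push r0 -> mem[0xd5]=0x52, sp=0xd5
prologue: push r3 -> mem[0xd4]=0x23, sp=0xd4
body[0] mov  r0, #0x9c -> r0=0x9c
body[1] xor  r0, r4, r5 -> r0=0x43
body[2] mov  r0, #0x16 -> r0=0x16
body[3] add  r5, r6, #51 -> r5=0x1d
body[4] add  r3, r5, r5 -> r3=0x3a
epilogue: pop r3=0x23, sp=0xd5
epilogue: pop r0=0x52, sp=0xd6
r5 is caller-saved -> body value

REG = 0x1d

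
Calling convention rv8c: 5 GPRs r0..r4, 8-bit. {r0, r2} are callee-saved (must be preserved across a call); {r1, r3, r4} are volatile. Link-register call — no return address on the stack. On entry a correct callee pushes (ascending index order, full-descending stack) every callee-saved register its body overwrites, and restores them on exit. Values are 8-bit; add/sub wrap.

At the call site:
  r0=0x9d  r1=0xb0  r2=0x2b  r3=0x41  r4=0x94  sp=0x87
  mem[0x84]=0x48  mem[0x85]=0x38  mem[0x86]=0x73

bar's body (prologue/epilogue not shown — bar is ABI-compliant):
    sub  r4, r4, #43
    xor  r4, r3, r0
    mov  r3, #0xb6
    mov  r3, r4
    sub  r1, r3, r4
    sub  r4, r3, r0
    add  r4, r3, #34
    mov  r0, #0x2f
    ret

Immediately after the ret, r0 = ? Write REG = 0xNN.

prologue: push r0 -> mem[0x86]=0x9d, sp=0x86
body[0] sub  r4, r4, #43 -> r4=0x69
body[1] xor  r4, r3, r0 -> r4=0xdc
body[2] mov  r3, #0xb6 -> r3=0xb6
body[3] mov  r3, r4 -> r3=0xdc
body[4] sub  r1, r3, r4 -> r1=0x00
body[5] sub  r4, r3, r0 -> r4=0x3f
body[6] add  r4, r3, #34 -> r4=0xfe
body[7] mov  r0, #0x2f -> r0=0x2f
epilogue: pop r0=0x9d, sp=0x87
r0 is callee-saved -> restored

REG = 0x9d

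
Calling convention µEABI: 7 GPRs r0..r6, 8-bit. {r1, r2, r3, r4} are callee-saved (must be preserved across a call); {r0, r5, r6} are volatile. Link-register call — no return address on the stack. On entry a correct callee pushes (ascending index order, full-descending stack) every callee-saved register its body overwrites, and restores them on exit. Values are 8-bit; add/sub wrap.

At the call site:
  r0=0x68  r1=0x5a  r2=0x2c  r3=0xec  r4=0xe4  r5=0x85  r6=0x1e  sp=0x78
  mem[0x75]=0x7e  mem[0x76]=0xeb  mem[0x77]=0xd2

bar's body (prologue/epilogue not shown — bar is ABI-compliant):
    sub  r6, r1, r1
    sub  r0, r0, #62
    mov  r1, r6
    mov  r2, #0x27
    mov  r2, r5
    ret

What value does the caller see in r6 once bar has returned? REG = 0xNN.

REG = 0x00

prologue: push r1 → mem[0x77]=0x5a, sp=0x77
prologue: push r2 → mem[0x76]=0x2c, sp=0x76
body[0] sub  r6, r1, r1 → r6=0x00
body[1] sub  r0, r0, #62 → r0=0x2a
body[2] mov  r1, r6 → r1=0x00
body[3] mov  r2, #0x27 → r2=0x27
body[4] mov  r2, r5 → r2=0x85
epilogue: pop r2=0x2c, sp=0x77
epilogue: pop r1=0x5a, sp=0x78
r6 is caller-saved → body value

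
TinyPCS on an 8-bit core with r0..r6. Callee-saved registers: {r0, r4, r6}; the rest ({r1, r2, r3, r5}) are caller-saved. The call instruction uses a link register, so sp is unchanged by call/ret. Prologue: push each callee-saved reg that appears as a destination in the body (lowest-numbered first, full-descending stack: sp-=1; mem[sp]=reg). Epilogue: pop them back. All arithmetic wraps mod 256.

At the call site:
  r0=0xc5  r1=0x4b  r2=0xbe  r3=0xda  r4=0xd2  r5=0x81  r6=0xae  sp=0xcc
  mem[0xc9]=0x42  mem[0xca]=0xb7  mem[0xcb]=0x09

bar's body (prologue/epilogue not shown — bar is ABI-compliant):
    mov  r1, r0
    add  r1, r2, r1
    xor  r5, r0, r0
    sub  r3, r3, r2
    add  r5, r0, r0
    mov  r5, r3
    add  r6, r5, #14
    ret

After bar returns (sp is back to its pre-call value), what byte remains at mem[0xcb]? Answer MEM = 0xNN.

prologue: push r6 -> mem[0xcb]=0xae, sp=0xcb
body[0] mov  r1, r0 -> r1=0xc5
body[1] add  r1, r2, r1 -> r1=0x83
body[2] xor  r5, r0, r0 -> r5=0x00
body[3] sub  r3, r3, r2 -> r3=0x1c
body[4] add  r5, r0, r0 -> r5=0x8a
body[5] mov  r5, r3 -> r5=0x1c
body[6] add  r6, r5, #14 -> r6=0x2a
epilogue: pop r6=0xae, sp=0xcc
prologue pushed ['r6'] at ['0xcb']

MEM = 0xae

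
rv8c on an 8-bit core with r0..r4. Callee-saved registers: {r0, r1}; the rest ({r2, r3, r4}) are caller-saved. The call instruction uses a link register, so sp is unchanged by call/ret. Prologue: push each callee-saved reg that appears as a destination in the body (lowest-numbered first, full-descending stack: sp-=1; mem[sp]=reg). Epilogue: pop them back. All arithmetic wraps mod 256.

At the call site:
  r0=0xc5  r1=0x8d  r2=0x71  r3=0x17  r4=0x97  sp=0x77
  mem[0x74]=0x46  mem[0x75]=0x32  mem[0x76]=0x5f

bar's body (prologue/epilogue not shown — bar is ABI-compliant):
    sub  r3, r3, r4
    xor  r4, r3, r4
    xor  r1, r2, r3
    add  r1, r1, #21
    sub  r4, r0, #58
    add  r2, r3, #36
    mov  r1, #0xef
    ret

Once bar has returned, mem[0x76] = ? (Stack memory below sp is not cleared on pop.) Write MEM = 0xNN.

MEM = 0x8d

prologue: push r1 → mem[0x76]=0x8d, sp=0x76
body[0] sub  r3, r3, r4 → r3=0x80
body[1] xor  r4, r3, r4 → r4=0x17
body[2] xor  r1, r2, r3 → r1=0xf1
body[3] add  r1, r1, #21 → r1=0x06
body[4] sub  r4, r0, #58 → r4=0x8b
body[5] add  r2, r3, #36 → r2=0xa4
body[6] mov  r1, #0xef → r1=0xef
epilogue: pop r1=0x8d, sp=0x77
prologue pushed ['r1'] at ['0x76']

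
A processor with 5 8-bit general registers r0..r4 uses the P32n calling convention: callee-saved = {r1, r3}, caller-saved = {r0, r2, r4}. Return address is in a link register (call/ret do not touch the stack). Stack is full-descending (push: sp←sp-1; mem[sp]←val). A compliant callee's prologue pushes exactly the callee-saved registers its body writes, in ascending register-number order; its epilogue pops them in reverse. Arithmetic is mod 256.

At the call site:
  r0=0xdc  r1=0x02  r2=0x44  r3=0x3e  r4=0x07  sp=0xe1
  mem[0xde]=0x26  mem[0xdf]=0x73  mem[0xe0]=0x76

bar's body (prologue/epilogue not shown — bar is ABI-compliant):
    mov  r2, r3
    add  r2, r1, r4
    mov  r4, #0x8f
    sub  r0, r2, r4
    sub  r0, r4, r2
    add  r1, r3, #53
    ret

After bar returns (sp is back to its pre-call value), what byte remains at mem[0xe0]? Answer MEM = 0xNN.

prologue: push r1 → mem[0xe0]=0x02, sp=0xe0
body[0] mov  r2, r3 → r2=0x3e
body[1] add  r2, r1, r4 → r2=0x09
body[2] mov  r4, #0x8f → r4=0x8f
body[3] sub  r0, r2, r4 → r0=0x7a
body[4] sub  r0, r4, r2 → r0=0x86
body[5] add  r1, r3, #53 → r1=0x73
epilogue: pop r1=0x02, sp=0xe1
prologue pushed ['r1'] at ['0xe0']

MEM = 0x02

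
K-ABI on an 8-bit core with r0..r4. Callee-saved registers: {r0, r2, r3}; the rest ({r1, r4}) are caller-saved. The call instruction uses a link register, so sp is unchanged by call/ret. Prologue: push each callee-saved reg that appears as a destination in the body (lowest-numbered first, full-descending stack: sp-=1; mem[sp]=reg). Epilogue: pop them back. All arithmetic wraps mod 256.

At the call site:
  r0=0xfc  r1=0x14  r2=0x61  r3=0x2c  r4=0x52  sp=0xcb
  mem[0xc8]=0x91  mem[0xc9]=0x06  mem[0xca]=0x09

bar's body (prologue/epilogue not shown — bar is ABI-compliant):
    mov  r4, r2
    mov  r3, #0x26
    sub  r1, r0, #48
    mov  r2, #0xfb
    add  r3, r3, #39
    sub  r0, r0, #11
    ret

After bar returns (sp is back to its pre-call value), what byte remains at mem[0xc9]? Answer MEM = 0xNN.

MEM = 0x61

prologue: push r0 -> mem[0xca]=0xfc, sp=0xca
prologue: push r2 -> mem[0xc9]=0x61, sp=0xc9
prologue: push r3 -> mem[0xc8]=0x2c, sp=0xc8
body[0] mov  r4, r2 -> r4=0x61
body[1] mov  r3, #0x26 -> r3=0x26
body[2] sub  r1, r0, #48 -> r1=0xcc
body[3] mov  r2, #0xfb -> r2=0xfb
body[4] add  r3, r3, #39 -> r3=0x4d
body[5] sub  r0, r0, #11 -> r0=0xf1
epilogue: pop r3=0x2c, sp=0xc9
epilogue: pop r2=0x61, sp=0xca
epilogue: pop r0=0xfc, sp=0xcb
prologue pushed ['r0', 'r2', 'r3'] at ['0xca', '0xc9', '0xc8']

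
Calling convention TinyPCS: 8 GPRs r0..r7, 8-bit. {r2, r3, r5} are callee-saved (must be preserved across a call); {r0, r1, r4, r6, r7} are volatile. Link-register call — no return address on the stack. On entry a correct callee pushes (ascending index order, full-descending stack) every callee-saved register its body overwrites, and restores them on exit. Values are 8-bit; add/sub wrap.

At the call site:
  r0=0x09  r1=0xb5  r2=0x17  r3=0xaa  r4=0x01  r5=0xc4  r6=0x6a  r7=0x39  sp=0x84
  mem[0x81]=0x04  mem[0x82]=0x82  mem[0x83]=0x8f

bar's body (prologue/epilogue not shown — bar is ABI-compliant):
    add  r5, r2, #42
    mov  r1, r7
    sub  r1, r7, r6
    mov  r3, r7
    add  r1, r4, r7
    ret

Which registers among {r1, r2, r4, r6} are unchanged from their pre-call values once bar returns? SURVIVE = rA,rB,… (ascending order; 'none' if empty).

SURVIVE = r2,r4,r6

prologue: push r3 → mem[0x83]=0xaa, sp=0x83
prologue: push r5 → mem[0x82]=0xc4, sp=0x82
body[0] add  r5, r2, #42 → r5=0x41
body[1] mov  r1, r7 → r1=0x39
body[2] sub  r1, r7, r6 → r1=0xcf
body[3] mov  r3, r7 → r3=0x39
body[4] add  r1, r4, r7 → r1=0x3a
epilogue: pop r5=0xc4, sp=0x83
epilogue: pop r3=0xaa, sp=0x84
r1: caller-saved, written=True
r2: callee-saved, written=False
r4: caller-saved, written=False
r6: caller-saved, written=False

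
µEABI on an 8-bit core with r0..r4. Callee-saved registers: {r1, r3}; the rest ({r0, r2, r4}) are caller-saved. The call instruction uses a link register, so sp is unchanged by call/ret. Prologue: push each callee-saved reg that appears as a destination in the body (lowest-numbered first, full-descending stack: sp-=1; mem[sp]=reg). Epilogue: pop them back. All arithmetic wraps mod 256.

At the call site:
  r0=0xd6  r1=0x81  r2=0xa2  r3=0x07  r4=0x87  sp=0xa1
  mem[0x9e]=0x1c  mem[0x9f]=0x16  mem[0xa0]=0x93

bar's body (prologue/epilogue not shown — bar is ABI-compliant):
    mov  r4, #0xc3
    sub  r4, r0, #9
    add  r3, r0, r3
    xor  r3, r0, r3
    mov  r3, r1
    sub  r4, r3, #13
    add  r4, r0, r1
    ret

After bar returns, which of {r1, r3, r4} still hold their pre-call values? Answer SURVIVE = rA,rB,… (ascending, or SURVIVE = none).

prologue: push r3 → mem[0xa0]=0x07, sp=0xa0
body[0] mov  r4, #0xc3 → r4=0xc3
body[1] sub  r4, r0, #9 → r4=0xcd
body[2] add  r3, r0, r3 → r3=0xdd
body[3] xor  r3, r0, r3 → r3=0x0b
body[4] mov  r3, r1 → r3=0x81
body[5] sub  r4, r3, #13 → r4=0x74
body[6] add  r4, r0, r1 → r4=0x57
epilogue: pop r3=0x07, sp=0xa1
r1: callee-saved, written=False
r3: callee-saved, written=True
r4: caller-saved, written=True

SURVIVE = r1,r3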